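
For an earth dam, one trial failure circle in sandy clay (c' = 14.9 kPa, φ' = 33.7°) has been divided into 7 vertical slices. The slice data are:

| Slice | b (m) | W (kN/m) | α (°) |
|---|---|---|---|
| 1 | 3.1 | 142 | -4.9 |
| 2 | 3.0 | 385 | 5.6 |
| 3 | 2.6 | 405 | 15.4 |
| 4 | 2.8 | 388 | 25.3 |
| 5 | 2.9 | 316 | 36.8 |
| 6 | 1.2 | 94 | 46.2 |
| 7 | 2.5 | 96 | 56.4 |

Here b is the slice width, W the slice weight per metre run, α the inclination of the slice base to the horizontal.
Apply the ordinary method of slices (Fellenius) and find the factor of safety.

Ordinary method of slices: FS = Σ[c'·Δl_i + (W_i cosα_i)·tanφ'] / Σ W_i sinα_i, with Δl_i = b_i / cosα_i.
Slice 1: Δl = 3.1/cos(-4.9°) = 3.111 m; N'_1 = 142·cos(-4.9°) = 141.5; c'Δl = 46.36; W sinα = -12.1
Slice 2: Δl = 3.0/cos5.6° = 3.014 m; N'_2 = 385·cos5.6° = 383.2; c'Δl = 44.91; W sinα = 37.6
Slice 3: Δl = 2.6/cos15.4° = 2.697 m; N'_3 = 405·cos15.4° = 390.5; c'Δl = 40.18; W sinα = 107.6
Slice 4: Δl = 2.8/cos25.3° = 3.097 m; N'_4 = 388·cos25.3° = 350.8; c'Δl = 46.15; W sinα = 165.8
Slice 5: Δl = 2.9/cos36.8° = 3.622 m; N'_5 = 316·cos36.8° = 253.0; c'Δl = 53.96; W sinα = 189.3
Slice 6: Δl = 1.2/cos46.2° = 1.734 m; N'_6 = 94·cos46.2° = 65.1; c'Δl = 25.83; W sinα = 67.8
Slice 7: Δl = 2.5/cos56.4° = 4.518 m; N'_7 = 96·cos56.4° = 53.1; c'Δl = 67.31; W sinα = 80.0
Σc'Δl = 324.7 kN/m; ΣN' = 1637.1 kN/m; ΣW sinα = 635.9 kN/m
Resisting = 324.7 + 1637.1·tan33.7° = 324.7 + 1091.8 = 1416.5 kN/m
FS = 1416.5 / 635.9 = 2.228

FS = 2.23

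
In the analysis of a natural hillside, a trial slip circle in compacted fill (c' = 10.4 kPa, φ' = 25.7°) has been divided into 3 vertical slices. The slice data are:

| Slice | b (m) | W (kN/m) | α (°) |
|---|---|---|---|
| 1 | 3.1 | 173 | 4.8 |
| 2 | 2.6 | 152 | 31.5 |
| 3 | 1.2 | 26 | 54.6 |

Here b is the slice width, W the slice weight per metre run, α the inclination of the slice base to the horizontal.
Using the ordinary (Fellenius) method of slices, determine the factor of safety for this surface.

FS = 2.07

Ordinary method of slices: FS = Σ[c'·Δl_i + (W_i cosα_i)·tanφ'] / Σ W_i sinα_i, with Δl_i = b_i / cosα_i.
Slice 1: Δl = 3.1/cos4.8° = 3.111 m; N'_1 = 173·cos4.8° = 172.4; c'Δl = 32.35; W sinα = 14.5
Slice 2: Δl = 2.6/cos31.5° = 3.049 m; N'_2 = 152·cos31.5° = 129.6; c'Δl = 31.71; W sinα = 79.4
Slice 3: Δl = 1.2/cos54.6° = 2.072 m; N'_3 = 26·cos54.6° = 15.1; c'Δl = 21.54; W sinα = 21.2
Σc'Δl = 85.6 kN/m; ΣN' = 317.1 kN/m; ΣW sinα = 115.1 kN/m
Resisting = 85.6 + 317.1·tan25.7° = 85.6 + 152.6 = 238.2 kN/m
FS = 238.2 / 115.1 = 2.070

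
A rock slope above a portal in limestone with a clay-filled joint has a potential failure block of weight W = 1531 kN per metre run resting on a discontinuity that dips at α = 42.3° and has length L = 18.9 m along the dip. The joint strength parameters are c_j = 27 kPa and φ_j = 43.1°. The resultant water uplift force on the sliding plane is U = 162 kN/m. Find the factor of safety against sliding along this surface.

Resolving the block weight along and normal to the plane and applying the Mohr–Coulomb strength on the joint:
N' = W cosα − U = 1531·cos42.3° − 162 = 970.4 kN/m
Driving force T = W sinα = 1531·sin42.3° = 1030.4 kN/m
Resisting force R = c_j·L + N'·tanφ_j = 27·18.9 + 970.4·tan43.1° = 510.3 + 908.1 = 1418.4 kN/m
FS = R / T = 1418.4 / 1030.4 = 1.377

FS = 1.38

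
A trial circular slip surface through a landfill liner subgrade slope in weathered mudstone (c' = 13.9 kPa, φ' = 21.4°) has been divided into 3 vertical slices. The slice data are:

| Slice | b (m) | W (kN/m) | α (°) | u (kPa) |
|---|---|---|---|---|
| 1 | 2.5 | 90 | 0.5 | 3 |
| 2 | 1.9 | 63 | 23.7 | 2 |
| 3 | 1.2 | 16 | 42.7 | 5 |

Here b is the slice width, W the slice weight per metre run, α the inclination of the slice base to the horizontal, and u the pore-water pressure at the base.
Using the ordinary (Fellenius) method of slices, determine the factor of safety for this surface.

FS = 3.82

Ordinary method of slices: FS = Σ[c'·Δl_i + (W_i cosα_i − u_i·Δl_i)·tanφ'] / Σ W_i sinα_i, with Δl_i = b_i / cosα_i.
Slice 1: Δl = 2.5/cos0.5° = 2.500 m; N'_1 = 90·cos0.5° − 3·2.500 = 82.5; c'Δl = 34.75; W sinα = 0.8
Slice 2: Δl = 1.9/cos23.7° = 2.075 m; N'_2 = 63·cos23.7° − 2·2.075 = 53.5; c'Δl = 28.84; W sinα = 25.3
Slice 3: Δl = 1.2/cos42.7° = 1.633 m; N'_3 = 16·cos42.7° − 5·1.633 = 3.6; c'Δl = 22.70; W sinα = 10.9
Σc'Δl = 86.3 kN/m; ΣN' = 139.6 kN/m; ΣW sinα = 37.0 kN/m
Resisting = 86.3 + 139.6·tan21.4° = 86.3 + 54.7 = 141.0 kN/m
FS = 141.0 / 37.0 = 3.815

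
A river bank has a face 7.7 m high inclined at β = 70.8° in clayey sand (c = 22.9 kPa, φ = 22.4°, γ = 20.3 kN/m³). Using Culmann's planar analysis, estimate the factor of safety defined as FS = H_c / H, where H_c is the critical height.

FS = 1.52

H_c = (4c/γ) · sinβ cosφ / [1 − cos(β − φ)]
    = (4·22.9/20.3) · sin70.8°·cos22.4° / [1 − cos48.4°]
    = 4.512 · 0.8731 / 0.3361 = 11.72 m
FS = H_c / H = 11.72 / 7.7 = 1.522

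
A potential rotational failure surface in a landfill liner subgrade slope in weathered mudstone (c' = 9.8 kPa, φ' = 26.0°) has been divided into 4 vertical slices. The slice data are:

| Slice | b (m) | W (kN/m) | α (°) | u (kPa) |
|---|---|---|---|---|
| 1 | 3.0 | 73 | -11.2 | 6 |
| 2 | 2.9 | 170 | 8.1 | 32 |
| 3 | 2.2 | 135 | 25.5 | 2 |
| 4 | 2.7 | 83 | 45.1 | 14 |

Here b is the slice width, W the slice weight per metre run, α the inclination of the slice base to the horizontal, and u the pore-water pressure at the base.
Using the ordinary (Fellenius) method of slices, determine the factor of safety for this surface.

Ordinary method of slices: FS = Σ[c'·Δl_i + (W_i cosα_i − u_i·Δl_i)·tanφ'] / Σ W_i sinα_i, with Δl_i = b_i / cosα_i.
Slice 1: Δl = 3.0/cos(-11.2°) = 3.058 m; N'_1 = 73·cos(-11.2°) − 6·3.058 = 53.3; c'Δl = 29.97; W sinα = -14.2
Slice 2: Δl = 2.9/cos8.1° = 2.929 m; N'_2 = 170·cos8.1° − 32·2.929 = 74.6; c'Δl = 28.71; W sinα = 24.0
Slice 3: Δl = 2.2/cos25.5° = 2.437 m; N'_3 = 135·cos25.5° − 2·2.437 = 117.0; c'Δl = 23.89; W sinα = 58.1
Slice 4: Δl = 2.7/cos45.1° = 3.825 m; N'_4 = 83·cos45.1° − 14·3.825 = 5.0; c'Δl = 37.49; W sinα = 58.8
Σc'Δl = 120.0 kN/m; ΣN' = 249.8 kN/m; ΣW sinα = 126.7 kN/m
Resisting = 120.0 + 249.8·tan26.0° = 120.0 + 121.9 = 241.9 kN/m
FS = 241.9 / 126.7 = 1.909

FS = 1.91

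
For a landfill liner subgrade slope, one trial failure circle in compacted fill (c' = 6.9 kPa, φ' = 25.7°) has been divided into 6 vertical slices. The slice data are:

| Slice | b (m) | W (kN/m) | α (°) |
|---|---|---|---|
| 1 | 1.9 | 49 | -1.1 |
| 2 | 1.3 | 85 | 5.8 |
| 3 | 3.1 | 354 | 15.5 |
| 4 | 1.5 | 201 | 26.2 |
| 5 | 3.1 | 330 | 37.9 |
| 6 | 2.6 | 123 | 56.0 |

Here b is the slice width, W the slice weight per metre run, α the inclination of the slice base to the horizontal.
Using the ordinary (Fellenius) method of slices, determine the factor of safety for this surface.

Ordinary method of slices: FS = Σ[c'·Δl_i + (W_i cosα_i)·tanφ'] / Σ W_i sinα_i, with Δl_i = b_i / cosα_i.
Slice 1: Δl = 1.9/cos(-1.1°) = 1.900 m; N'_1 = 49·cos(-1.1°) = 49.0; c'Δl = 13.11; W sinα = -0.9
Slice 2: Δl = 1.3/cos5.8° = 1.307 m; N'_2 = 85·cos5.8° = 84.6; c'Δl = 9.02; W sinα = 8.6
Slice 3: Δl = 3.1/cos15.5° = 3.217 m; N'_3 = 354·cos15.5° = 341.1; c'Δl = 22.20; W sinα = 94.6
Slice 4: Δl = 1.5/cos26.2° = 1.672 m; N'_4 = 201·cos26.2° = 180.3; c'Δl = 11.54; W sinα = 88.7
Slice 5: Δl = 3.1/cos37.9° = 3.929 m; N'_5 = 330·cos37.9° = 260.4; c'Δl = 27.11; W sinα = 202.7
Slice 6: Δl = 2.6/cos56.0° = 4.650 m; N'_6 = 123·cos56.0° = 68.8; c'Δl = 32.08; W sinα = 102.0
Σc'Δl = 115.1 kN/m; ΣN' = 984.2 kN/m; ΣW sinα = 495.7 kN/m
Resisting = 115.1 + 984.2·tan25.7° = 115.1 + 473.7 = 588.7 kN/m
FS = 588.7 / 495.7 = 1.188

FS = 1.19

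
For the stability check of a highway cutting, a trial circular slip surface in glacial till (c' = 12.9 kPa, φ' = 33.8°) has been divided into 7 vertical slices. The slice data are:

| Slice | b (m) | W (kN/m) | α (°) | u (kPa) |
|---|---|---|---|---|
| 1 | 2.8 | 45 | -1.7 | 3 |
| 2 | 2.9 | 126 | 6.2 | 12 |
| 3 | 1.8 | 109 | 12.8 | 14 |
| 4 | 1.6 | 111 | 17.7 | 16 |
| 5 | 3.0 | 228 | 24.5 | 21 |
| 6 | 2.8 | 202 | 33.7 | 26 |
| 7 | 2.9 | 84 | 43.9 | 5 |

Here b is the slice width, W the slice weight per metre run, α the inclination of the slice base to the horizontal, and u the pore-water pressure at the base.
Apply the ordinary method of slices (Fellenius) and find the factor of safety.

FS = 1.86

Ordinary method of slices: FS = Σ[c'·Δl_i + (W_i cosα_i − u_i·Δl_i)·tanφ'] / Σ W_i sinα_i, with Δl_i = b_i / cosα_i.
Slice 1: Δl = 2.8/cos(-1.7°) = 2.801 m; N'_1 = 45·cos(-1.7°) − 3·2.801 = 36.6; c'Δl = 36.14; W sinα = -1.3
Slice 2: Δl = 2.9/cos6.2° = 2.917 m; N'_2 = 126·cos6.2° − 12·2.917 = 90.3; c'Δl = 37.63; W sinα = 13.6
Slice 3: Δl = 1.8/cos12.8° = 1.846 m; N'_3 = 109·cos12.8° − 14·1.846 = 80.4; c'Δl = 23.81; W sinα = 24.1
Slice 4: Δl = 1.6/cos17.7° = 1.680 m; N'_4 = 111·cos17.7° − 16·1.680 = 78.9; c'Δl = 21.67; W sinα = 33.7
Slice 5: Δl = 3.0/cos24.5° = 3.297 m; N'_5 = 228·cos24.5° − 21·3.297 = 138.2; c'Δl = 42.53; W sinα = 94.6
Slice 6: Δl = 2.8/cos33.7° = 3.366 m; N'_6 = 202·cos33.7° − 26·3.366 = 80.5; c'Δl = 43.42; W sinα = 112.1
Slice 7: Δl = 2.9/cos43.9° = 4.025 m; N'_7 = 84·cos43.9° − 5·4.025 = 40.4; c'Δl = 51.92; W sinα = 58.2
Σc'Δl = 257.1 kN/m; ΣN' = 545.3 kN/m; ΣW sinα = 335.0 kN/m
Resisting = 257.1 + 545.3·tan33.8° = 257.1 + 365.1 = 622.2 kN/m
FS = 622.2 / 335.0 = 1.857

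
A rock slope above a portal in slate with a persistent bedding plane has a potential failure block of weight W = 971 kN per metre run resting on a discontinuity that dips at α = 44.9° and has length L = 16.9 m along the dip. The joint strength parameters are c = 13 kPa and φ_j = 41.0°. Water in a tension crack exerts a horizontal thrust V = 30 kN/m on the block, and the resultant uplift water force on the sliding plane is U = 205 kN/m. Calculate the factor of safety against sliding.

Resolving the block weight along and normal to the plane and applying the Mohr–Coulomb strength on the joint:
N' = W cosα − U − V sinα = 971·cos44.9° − 205 − 30·sin44.9° = 461.6 kN/m
Driving force T = W sinα + V cosα = 971·sin44.9° + 30·cos44.9° = 706.7 kN/m
Resisting force R = c·L + N'·tanφ_j = 13·16.9 + 461.6·tan41.0° = 219.7 + 401.3 = 621.0 kN/m
FS = R / T = 621.0 / 706.7 = 0.879

FS = 0.88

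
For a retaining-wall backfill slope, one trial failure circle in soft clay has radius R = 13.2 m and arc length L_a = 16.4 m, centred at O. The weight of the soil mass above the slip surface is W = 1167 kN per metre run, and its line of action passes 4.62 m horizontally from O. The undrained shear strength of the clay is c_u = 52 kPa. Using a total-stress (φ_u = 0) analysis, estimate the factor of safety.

FS = 2.09

Taking moments about the centre O, the resisting moment is provided by the undrained shear strength acting along the arc:
M_R = c_u·L_a·R = 52·16.40·13.2 = 11257.0 kN·m/m
M_D = W·d = 1167·4.62 = 5391.5 kN·m/m
FS = M_R / M_D = 11257.0 / 5391.5 = 2.088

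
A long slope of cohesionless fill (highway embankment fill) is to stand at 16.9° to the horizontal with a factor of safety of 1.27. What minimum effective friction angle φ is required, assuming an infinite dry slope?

φ = 21.1°

FS = tanφ/tanβ ⇒ tanφ = FS · tanβ = 1.27 · tan16.9° = 0.3859
φ = arctan(0.3859) = 21.10°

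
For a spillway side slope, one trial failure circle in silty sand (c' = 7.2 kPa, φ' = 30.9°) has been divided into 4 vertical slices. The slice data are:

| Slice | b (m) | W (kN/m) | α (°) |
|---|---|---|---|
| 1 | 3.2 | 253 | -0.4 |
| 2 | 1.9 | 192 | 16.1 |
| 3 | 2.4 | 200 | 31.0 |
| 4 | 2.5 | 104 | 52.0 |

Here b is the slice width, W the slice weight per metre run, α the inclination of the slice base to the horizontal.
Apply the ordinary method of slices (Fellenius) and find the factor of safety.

FS = 2.07

Ordinary method of slices: FS = Σ[c'·Δl_i + (W_i cosα_i)·tanφ'] / Σ W_i sinα_i, with Δl_i = b_i / cosα_i.
Slice 1: Δl = 3.2/cos(-0.4°) = 3.200 m; N'_1 = 253·cos(-0.4°) = 253.0; c'Δl = 23.04; W sinα = -1.8
Slice 2: Δl = 1.9/cos16.1° = 1.978 m; N'_2 = 192·cos16.1° = 184.5; c'Δl = 14.24; W sinα = 53.2
Slice 3: Δl = 2.4/cos31.0° = 2.800 m; N'_3 = 200·cos31.0° = 171.4; c'Δl = 20.16; W sinα = 103.0
Slice 4: Δl = 2.5/cos52.0° = 4.061 m; N'_4 = 104·cos52.0° = 64.0; c'Δl = 29.24; W sinα = 82.0
Σc'Δl = 86.7 kN/m; ΣN' = 672.9 kN/m; ΣW sinα = 236.4 kN/m
Resisting = 86.7 + 672.9·tan30.9° = 86.7 + 402.7 = 489.4 kN/m
FS = 489.4 / 236.4 = 2.070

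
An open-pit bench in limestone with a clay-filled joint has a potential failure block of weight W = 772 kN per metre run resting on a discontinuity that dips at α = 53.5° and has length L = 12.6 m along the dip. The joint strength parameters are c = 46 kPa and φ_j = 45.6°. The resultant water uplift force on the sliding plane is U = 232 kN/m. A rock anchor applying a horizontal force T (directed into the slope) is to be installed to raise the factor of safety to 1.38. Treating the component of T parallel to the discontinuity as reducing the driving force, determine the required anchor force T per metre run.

Resolving forces along and normal to the sliding plane, with the horizontal anchor force T adding T·sinα to the effective normal force and T·cosα acting up the plane against the driving force:
FS = [cL + (W cosα − U + T sinα) tanφ_j] / [W sinα − T cosα]
Without the anchor: N' = 227.2 kN/m, driving T_d = 620.6 kN/m, resisting R = 46·12.6 + 227.2·tan45.6° = 811.6 kN/m, FS = 1.31.
Setting FS = 1.38 and solving for T:
1.38·(620.6 − T cos53.5°) = 811.6 + T sin53.5°·tan45.6°
T·(sin53.5°·tan45.6° + 1.38·cos53.5°) = 1.38·620.6 − 811.6
T·(0.8039·1.0212 + 1.38·0.5948) = 856.4 − 811.6 = 44.8
T·1.6417 = 44.8
T = 27.3 kN/m

T = 27 kN/m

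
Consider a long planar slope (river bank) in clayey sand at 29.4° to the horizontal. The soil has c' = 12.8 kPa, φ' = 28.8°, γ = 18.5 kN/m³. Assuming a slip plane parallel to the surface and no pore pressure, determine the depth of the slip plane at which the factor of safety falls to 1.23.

z = 6.36 m

Setting FS = 1.23 in FS = [c' + γz cos²β tanφ'] / [γz sinβ cosβ] and solving for z:
z = c' / [γ cosβ (FS·sinβ − cosβ·tanφ')]
  = 12.8 / [18.5·cos29.4°·(1.23·sin29.4° − cos29.4°·tan28.8°)]
  = 12.8 / [18.5·0.8712·(1.23·0.4909 − 0.8712·0.5498)]
  = 12.8 / 2.0124 = 6.361 m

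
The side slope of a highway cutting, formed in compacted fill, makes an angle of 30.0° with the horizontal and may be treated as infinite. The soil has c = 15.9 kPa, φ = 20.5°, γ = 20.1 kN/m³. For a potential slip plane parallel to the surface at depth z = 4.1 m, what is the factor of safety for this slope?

For an infinite slope with a slip plane parallel to the surface (no pore pressure): FS = [c + γz cos²β tanφ] / [γz sinβ cosβ].
γz = 20.1·4.1 = 82.41 kN/m²
Numerator = 15.9 + 82.41·cos²30.0°·tan20.5° = 15.9 + 82.41·0.7500·0.3739 = 39.009 kPa
Denominator = 82.41·sin30.0°·cos30.0° = 82.41·0.5000·0.8660 = 35.685 kPa
FS = 39.009 / 35.685 = 1.093

FS = 1.09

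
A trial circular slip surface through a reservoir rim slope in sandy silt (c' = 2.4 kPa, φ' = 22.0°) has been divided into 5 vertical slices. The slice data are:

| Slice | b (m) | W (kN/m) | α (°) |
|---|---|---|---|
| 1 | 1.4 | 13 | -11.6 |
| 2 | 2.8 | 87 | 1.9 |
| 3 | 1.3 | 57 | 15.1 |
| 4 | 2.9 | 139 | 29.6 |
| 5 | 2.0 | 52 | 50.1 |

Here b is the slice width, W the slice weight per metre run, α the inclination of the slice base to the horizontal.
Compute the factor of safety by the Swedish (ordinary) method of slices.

FS = 1.24

Ordinary method of slices: FS = Σ[c'·Δl_i + (W_i cosα_i)·tanφ'] / Σ W_i sinα_i, with Δl_i = b_i / cosα_i.
Slice 1: Δl = 1.4/cos(-11.6°) = 1.429 m; N'_1 = 13·cos(-11.6°) = 12.7; c'Δl = 3.43; W sinα = -2.6
Slice 2: Δl = 2.8/cos1.9° = 2.802 m; N'_2 = 87·cos1.9° = 87.0; c'Δl = 6.72; W sinα = 2.9
Slice 3: Δl = 1.3/cos15.1° = 1.346 m; N'_3 = 57·cos15.1° = 55.0; c'Δl = 3.23; W sinα = 14.8
Slice 4: Δl = 2.9/cos29.6° = 3.335 m; N'_4 = 139·cos29.6° = 120.9; c'Δl = 8.00; W sinα = 68.7
Slice 5: Δl = 2.0/cos50.1° = 3.118 m; N'_5 = 52·cos50.1° = 33.4; c'Δl = 7.48; W sinα = 39.9
Σc'Δl = 28.9 kN/m; ΣN' = 308.9 kN/m; ΣW sinα = 123.7 kN/m
Resisting = 28.9 + 308.9·tan22.0° = 28.9 + 124.8 = 153.7 kN/m
FS = 153.7 / 123.7 = 1.243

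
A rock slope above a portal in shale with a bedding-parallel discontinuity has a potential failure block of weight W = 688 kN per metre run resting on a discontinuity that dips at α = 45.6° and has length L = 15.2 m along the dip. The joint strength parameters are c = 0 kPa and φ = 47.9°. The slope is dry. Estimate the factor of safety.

Resolving the block weight along and normal to the plane and applying the Mohr–Coulomb strength on the joint:
N' = W cosα = 688·cos45.6° = 481.4 kN/m
Driving force T = W sinα = 688·sin45.6° = 491.6 kN/m
Resisting force R = c·L + N'·tanφ = 0·15.2 + 481.4·tan47.9° = 0.0 + 532.7 = 532.7 kN/m
FS = R / T = 532.7 / 491.6 = 1.084

FS = 1.08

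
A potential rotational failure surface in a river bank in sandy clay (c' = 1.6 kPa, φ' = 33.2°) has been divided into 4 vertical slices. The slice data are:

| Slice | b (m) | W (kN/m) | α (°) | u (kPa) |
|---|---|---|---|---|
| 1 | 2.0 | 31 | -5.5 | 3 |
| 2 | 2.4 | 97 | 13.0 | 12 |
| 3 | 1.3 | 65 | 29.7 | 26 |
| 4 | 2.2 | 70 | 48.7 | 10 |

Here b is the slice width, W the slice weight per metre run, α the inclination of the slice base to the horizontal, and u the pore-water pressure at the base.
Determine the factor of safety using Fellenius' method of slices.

FS = 0.90

Ordinary method of slices: FS = Σ[c'·Δl_i + (W_i cosα_i − u_i·Δl_i)·tanφ'] / Σ W_i sinα_i, with Δl_i = b_i / cosα_i.
Slice 1: Δl = 2.0/cos(-5.5°) = 2.009 m; N'_1 = 31·cos(-5.5°) − 3·2.009 = 24.8; c'Δl = 3.21; W sinα = -3.0
Slice 2: Δl = 2.4/cos13.0° = 2.463 m; N'_2 = 97·cos13.0° − 12·2.463 = 65.0; c'Δl = 3.94; W sinα = 21.8
Slice 3: Δl = 1.3/cos29.7° = 1.497 m; N'_3 = 65·cos29.7° − 26·1.497 = 17.5; c'Δl = 2.39; W sinα = 32.2
Slice 4: Δl = 2.2/cos48.7° = 3.333 m; N'_4 = 70·cos48.7° − 10·3.333 = 12.9; c'Δl = 5.33; W sinα = 52.6
Σc'Δl = 14.9 kN/m; ΣN' = 120.2 kN/m; ΣW sinα = 103.6 kN/m
Resisting = 14.9 + 120.2·tan33.2° = 14.9 + 78.7 = 93.5 kN/m
FS = 93.5 / 103.6 = 0.903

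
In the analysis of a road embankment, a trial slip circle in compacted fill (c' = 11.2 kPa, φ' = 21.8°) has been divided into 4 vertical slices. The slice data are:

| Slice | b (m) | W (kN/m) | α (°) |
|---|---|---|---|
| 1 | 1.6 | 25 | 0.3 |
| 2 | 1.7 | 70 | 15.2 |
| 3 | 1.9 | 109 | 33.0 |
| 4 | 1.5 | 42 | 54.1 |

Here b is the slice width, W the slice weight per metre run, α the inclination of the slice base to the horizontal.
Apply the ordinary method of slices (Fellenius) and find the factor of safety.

FS = 1.57

Ordinary method of slices: FS = Σ[c'·Δl_i + (W_i cosα_i)·tanφ'] / Σ W_i sinα_i, with Δl_i = b_i / cosα_i.
Slice 1: Δl = 1.6/cos0.3° = 1.600 m; N'_1 = 25·cos0.3° = 25.0; c'Δl = 17.92; W sinα = 0.1
Slice 2: Δl = 1.7/cos15.2° = 1.762 m; N'_2 = 70·cos15.2° = 67.6; c'Δl = 19.73; W sinα = 18.4
Slice 3: Δl = 1.9/cos33.0° = 2.265 m; N'_3 = 109·cos33.0° = 91.4; c'Δl = 25.37; W sinα = 59.4
Slice 4: Δl = 1.5/cos54.1° = 2.558 m; N'_4 = 42·cos54.1° = 24.6; c'Δl = 28.65; W sinα = 34.0
Σc'Δl = 91.7 kN/m; ΣN' = 208.6 kN/m; ΣW sinα = 111.9 kN/m
Resisting = 91.7 + 208.6·tan21.8° = 91.7 + 83.4 = 175.1 kN/m
FS = 175.1 / 111.9 = 1.565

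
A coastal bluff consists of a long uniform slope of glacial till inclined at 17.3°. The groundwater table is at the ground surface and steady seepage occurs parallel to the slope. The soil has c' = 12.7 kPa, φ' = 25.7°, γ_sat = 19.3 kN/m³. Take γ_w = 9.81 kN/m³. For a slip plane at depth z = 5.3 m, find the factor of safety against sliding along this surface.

With seepage parallel to the slope and the water table at the surface, the effective normal stress on the slip plane uses the buoyant unit weight γ' = γ_sat − γ_w while the driving shear stress uses γ_sat:
FS = [c' + γ' z cos²β tanφ'] / [γ_sat z sinβ cosβ]
γ' = 19.3 − 9.81 = 9.49 kN/m³
Numerator = 12.7 + 9.49·5.3·cos²17.3°·tan25.7° = 12.7 + 9.49·5.3·0.9116·0.4813 = 34.766 kPa
Denominator = 19.3·5.3·sin17.3°·cos17.3° = 19.3·5.3·0.2974·0.9548 = 29.042 kPa
FS = 34.766 / 29.042 = 1.197

FS = 1.20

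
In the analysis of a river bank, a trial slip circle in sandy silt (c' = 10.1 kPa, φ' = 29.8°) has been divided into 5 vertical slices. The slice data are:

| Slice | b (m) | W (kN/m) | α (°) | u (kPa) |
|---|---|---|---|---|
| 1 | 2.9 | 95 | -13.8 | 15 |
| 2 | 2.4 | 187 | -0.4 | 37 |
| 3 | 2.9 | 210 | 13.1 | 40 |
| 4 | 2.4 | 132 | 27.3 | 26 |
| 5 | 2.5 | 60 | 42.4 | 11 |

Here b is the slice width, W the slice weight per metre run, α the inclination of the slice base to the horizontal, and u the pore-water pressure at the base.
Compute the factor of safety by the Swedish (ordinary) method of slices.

FS = 2.48

Ordinary method of slices: FS = Σ[c'·Δl_i + (W_i cosα_i − u_i·Δl_i)·tanφ'] / Σ W_i sinα_i, with Δl_i = b_i / cosα_i.
Slice 1: Δl = 2.9/cos(-13.8°) = 2.986 m; N'_1 = 95·cos(-13.8°) − 15·2.986 = 47.5; c'Δl = 30.16; W sinα = -22.7
Slice 2: Δl = 2.4/cos(-0.4°) = 2.400 m; N'_2 = 187·cos(-0.4°) − 37·2.400 = 98.2; c'Δl = 24.24; W sinα = -1.3
Slice 3: Δl = 2.9/cos13.1° = 2.977 m; N'_3 = 210·cos13.1° − 40·2.977 = 85.4; c'Δl = 30.07; W sinα = 47.6
Slice 4: Δl = 2.4/cos27.3° = 2.701 m; N'_4 = 132·cos27.3° − 26·2.701 = 47.1; c'Δl = 27.28; W sinα = 60.5
Slice 5: Δl = 2.5/cos42.4° = 3.385 m; N'_5 = 60·cos42.4° − 11·3.385 = 7.1; c'Δl = 34.19; W sinα = 40.5
Σc'Δl = 145.9 kN/m; ΣN' = 285.2 kN/m; ΣW sinα = 124.6 kN/m
Resisting = 145.9 + 285.2·tan29.8° = 145.9 + 163.4 = 309.3 kN/m
FS = 309.3 / 124.6 = 2.482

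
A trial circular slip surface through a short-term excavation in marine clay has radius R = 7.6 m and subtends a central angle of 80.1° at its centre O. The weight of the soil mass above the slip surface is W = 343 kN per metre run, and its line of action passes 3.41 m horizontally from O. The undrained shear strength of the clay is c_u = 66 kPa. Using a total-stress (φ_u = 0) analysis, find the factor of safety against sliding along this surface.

Taking moments about the centre O, the resisting moment is provided by the undrained shear strength acting along the arc:
Arc length L_a = R·θ = 7.6·(80.1°·π/180) = 7.6·1.3980 = 10.62 m
M_R = c_u·L_a·R = 66·10.62·7.6 = 5329.4 kN·m/m
M_D = W·d = 343·3.41 = 1169.6 kN·m/m
FS = M_R / M_D = 5329.4 / 1169.6 = 4.557

FS = 4.56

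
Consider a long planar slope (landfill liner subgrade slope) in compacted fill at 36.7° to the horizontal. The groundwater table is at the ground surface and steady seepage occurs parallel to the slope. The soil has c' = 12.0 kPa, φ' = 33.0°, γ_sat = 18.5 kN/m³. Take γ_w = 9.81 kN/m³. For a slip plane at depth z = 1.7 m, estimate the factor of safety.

FS = 1.21

With seepage parallel to the slope and the water table at the surface, the effective normal stress on the slip plane uses the buoyant unit weight γ' = γ_sat − γ_w while the driving shear stress uses γ_sat:
FS = [c' + γ' z cos²β tanφ'] / [γ_sat z sinβ cosβ]
γ' = 18.5 − 9.81 = 8.69 kN/m³
Numerator = 12.0 + 8.69·1.7·cos²36.7°·tan33.0° = 12.0 + 8.69·1.7·0.6428·0.6494 = 18.167 kPa
Denominator = 18.5·1.7·sin36.7°·cos36.7° = 18.5·1.7·0.5976·0.8018 = 15.070 kPa
FS = 18.167 / 15.070 = 1.206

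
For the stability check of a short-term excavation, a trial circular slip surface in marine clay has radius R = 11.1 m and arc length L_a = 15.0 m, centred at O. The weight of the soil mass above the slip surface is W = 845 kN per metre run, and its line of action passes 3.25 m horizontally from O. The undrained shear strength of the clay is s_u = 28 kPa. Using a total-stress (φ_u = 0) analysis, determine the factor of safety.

FS = 1.70

Taking moments about the centre O, the resisting moment is provided by the undrained shear strength acting along the arc:
M_R = s_u·L_a·R = 28·15.00·11.1 = 4662.0 kN·m/m
M_D = W·d = 845·3.25 = 2746.2 kN·m/m
FS = M_R / M_D = 4662.0 / 2746.2 = 1.698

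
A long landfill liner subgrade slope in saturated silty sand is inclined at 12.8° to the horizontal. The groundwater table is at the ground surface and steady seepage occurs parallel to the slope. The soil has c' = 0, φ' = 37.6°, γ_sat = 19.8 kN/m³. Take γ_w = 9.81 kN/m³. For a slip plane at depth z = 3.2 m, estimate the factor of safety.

FS = 1.71

With seepage parallel to the slope and the water table at the surface, the effective normal stress on the slip plane uses the buoyant unit weight γ' = γ_sat − γ_w while the driving shear stress uses γ_sat:
FS = [c' + γ' z cos²β tanφ'] / [γ_sat z sinβ cosβ]
(For c' = 0 this reduces to FS = (γ'/γ_sat)·tanφ'/tanβ.)
γ' = 19.8 − 9.81 = 9.99 kN/m³
Numerator = 0.0 + 9.99·3.2·cos²12.8°·tan37.6° = 0.0 + 9.99·3.2·0.9509·0.7701 = 23.410 kPa
Denominator = 19.8·3.2·sin12.8°·cos12.8° = 19.8·3.2·0.2215·0.9751 = 13.688 kPa
FS = 23.410 / 13.688 = 1.710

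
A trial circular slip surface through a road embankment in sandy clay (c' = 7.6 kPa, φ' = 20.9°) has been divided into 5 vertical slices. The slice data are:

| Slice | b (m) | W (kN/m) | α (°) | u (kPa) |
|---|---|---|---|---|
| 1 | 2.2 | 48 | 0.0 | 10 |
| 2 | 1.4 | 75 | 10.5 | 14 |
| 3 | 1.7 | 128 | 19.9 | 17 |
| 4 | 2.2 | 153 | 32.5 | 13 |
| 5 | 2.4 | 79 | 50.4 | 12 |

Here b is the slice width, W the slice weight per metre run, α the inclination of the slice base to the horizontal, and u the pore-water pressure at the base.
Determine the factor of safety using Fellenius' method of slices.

FS = 0.96

Ordinary method of slices: FS = Σ[c'·Δl_i + (W_i cosα_i − u_i·Δl_i)·tanφ'] / Σ W_i sinα_i, with Δl_i = b_i / cosα_i.
Slice 1: Δl = 2.2/cos0.0° = 2.200 m; N'_1 = 48·cos0.0° − 10·2.200 = 26.0; c'Δl = 16.72; W sinα = 0.0
Slice 2: Δl = 1.4/cos10.5° = 1.424 m; N'_2 = 75·cos10.5° − 14·1.424 = 53.8; c'Δl = 10.82; W sinα = 13.7
Slice 3: Δl = 1.7/cos19.9° = 1.808 m; N'_3 = 128·cos19.9° − 17·1.808 = 89.6; c'Δl = 13.74; W sinα = 43.6
Slice 4: Δl = 2.2/cos32.5° = 2.609 m; N'_4 = 153·cos32.5° − 13·2.609 = 95.1; c'Δl = 19.82; W sinα = 82.2
Slice 5: Δl = 2.4/cos50.4° = 3.765 m; N'_5 = 79·cos50.4° − 12·3.765 = 5.2; c'Δl = 28.62; W sinα = 60.9
Σc'Δl = 89.7 kN/m; ΣN' = 269.7 kN/m; ΣW sinα = 200.3 kN/m
Resisting = 89.7 + 269.7·tan20.9° = 89.7 + 103.0 = 192.7 kN/m
FS = 192.7 / 200.3 = 0.962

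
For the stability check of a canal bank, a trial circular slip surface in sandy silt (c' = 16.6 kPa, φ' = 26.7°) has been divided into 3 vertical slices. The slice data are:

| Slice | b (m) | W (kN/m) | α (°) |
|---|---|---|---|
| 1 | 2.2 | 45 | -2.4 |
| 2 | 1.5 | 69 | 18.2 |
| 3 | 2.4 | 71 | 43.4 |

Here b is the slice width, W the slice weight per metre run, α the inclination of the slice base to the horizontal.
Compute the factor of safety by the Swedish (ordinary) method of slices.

FS = 2.91

Ordinary method of slices: FS = Σ[c'·Δl_i + (W_i cosα_i)·tanφ'] / Σ W_i sinα_i, with Δl_i = b_i / cosα_i.
Slice 1: Δl = 2.2/cos(-2.4°) = 2.202 m; N'_1 = 45·cos(-2.4°) = 45.0; c'Δl = 36.55; W sinα = -1.9
Slice 2: Δl = 1.5/cos18.2° = 1.579 m; N'_2 = 69·cos18.2° = 65.5; c'Δl = 26.21; W sinα = 21.6
Slice 3: Δl = 2.4/cos43.4° = 3.303 m; N'_3 = 71·cos43.4° = 51.6; c'Δl = 54.83; W sinα = 48.8
Σc'Δl = 117.6 kN/m; ΣN' = 162.1 kN/m; ΣW sinα = 68.4 kN/m
Resisting = 117.6 + 162.1·tan26.7° = 117.6 + 81.5 = 199.1 kN/m
FS = 199.1 / 68.4 = 2.909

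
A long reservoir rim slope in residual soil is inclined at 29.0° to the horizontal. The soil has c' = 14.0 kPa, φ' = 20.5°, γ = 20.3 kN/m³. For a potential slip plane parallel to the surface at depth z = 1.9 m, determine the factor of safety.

For an infinite slope with a slip plane parallel to the surface (no pore pressure): FS = [c' + γz cos²β tanφ'] / [γz sinβ cosβ].
γz = 20.3·1.9 = 38.57 kN/m²
Numerator = 14.0 + 38.57·cos²29.0°·tan20.5° = 14.0 + 38.57·0.7650·0.3739 = 25.031 kPa
Denominator = 38.57·sin29.0°·cos29.0° = 38.57·0.4848·0.8746 = 16.355 kPa
FS = 25.031 / 16.355 = 1.531

FS = 1.53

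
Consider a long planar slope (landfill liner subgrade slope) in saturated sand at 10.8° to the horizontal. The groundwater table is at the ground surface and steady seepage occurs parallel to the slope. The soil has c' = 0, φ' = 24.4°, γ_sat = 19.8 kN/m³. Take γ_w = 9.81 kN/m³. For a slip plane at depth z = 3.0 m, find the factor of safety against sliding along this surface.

With seepage parallel to the slope and the water table at the surface, the effective normal stress on the slip plane uses the buoyant unit weight γ' = γ_sat − γ_w while the driving shear stress uses γ_sat:
FS = [c' + γ' z cos²β tanφ'] / [γ_sat z sinβ cosβ]
(For c' = 0 this reduces to FS = (γ'/γ_sat)·tanφ'/tanβ.)
γ' = 19.8 − 9.81 = 9.99 kN/m³
Numerator = 0.0 + 9.99·3.0·cos²10.8°·tan24.4° = 0.0 + 9.99·3.0·0.9649·0.4536 = 13.118 kPa
Denominator = 19.8·3.0·sin10.8°·cos10.8° = 19.8·3.0·0.1874·0.9823 = 10.933 kPa
FS = 13.118 / 10.933 = 1.200

FS = 1.20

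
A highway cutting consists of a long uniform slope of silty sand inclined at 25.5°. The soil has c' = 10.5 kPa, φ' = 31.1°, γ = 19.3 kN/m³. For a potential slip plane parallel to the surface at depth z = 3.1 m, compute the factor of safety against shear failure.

For an infinite slope with a slip plane parallel to the surface (no pore pressure): FS = [c' + γz cos²β tanφ'] / [γz sinβ cosβ].
γz = 19.3·3.1 = 59.83 kN/m²
Numerator = 10.5 + 59.83·cos²25.5°·tan31.1° = 10.5 + 59.83·0.8147·0.6032 = 39.903 kPa
Denominator = 59.83·sin25.5°·cos25.5° = 59.83·0.4305·0.9026 = 23.248 kPa
FS = 39.903 / 23.248 = 1.716

FS = 1.72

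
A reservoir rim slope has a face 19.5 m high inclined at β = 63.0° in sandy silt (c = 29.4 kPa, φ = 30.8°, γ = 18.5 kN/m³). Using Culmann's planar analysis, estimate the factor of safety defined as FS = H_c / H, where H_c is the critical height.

FS = 1.62

H_c = (4c/γ) · sinβ cosφ / [1 − cos(β − φ)]
    = (4·29.4/18.5) · sin63.0°·cos30.8° / [1 − cos32.2°]
    = 6.357 · 0.7653 / 0.1538 = 31.63 m
FS = H_c / H = 31.63 / 19.5 = 1.622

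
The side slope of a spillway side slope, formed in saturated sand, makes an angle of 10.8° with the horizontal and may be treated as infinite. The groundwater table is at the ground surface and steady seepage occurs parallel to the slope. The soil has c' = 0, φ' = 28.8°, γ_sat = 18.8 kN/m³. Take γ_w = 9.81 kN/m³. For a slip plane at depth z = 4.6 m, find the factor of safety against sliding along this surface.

With seepage parallel to the slope and the water table at the surface, the effective normal stress on the slip plane uses the buoyant unit weight γ' = γ_sat − γ_w while the driving shear stress uses γ_sat:
FS = [c' + γ' z cos²β tanφ'] / [γ_sat z sinβ cosβ]
(For c' = 0 this reduces to FS = (γ'/γ_sat)·tanφ'/tanβ.)
γ' = 18.8 − 9.81 = 8.99 kN/m³
Numerator = 0.0 + 8.99·4.6·cos²10.8°·tan28.8° = 0.0 + 8.99·4.6·0.9649·0.5498 = 21.936 kPa
Denominator = 18.8·4.6·sin10.8°·cos10.8° = 18.8·4.6·0.1874·0.9823 = 15.918 kPa
FS = 21.936 / 15.918 = 1.378

FS = 1.38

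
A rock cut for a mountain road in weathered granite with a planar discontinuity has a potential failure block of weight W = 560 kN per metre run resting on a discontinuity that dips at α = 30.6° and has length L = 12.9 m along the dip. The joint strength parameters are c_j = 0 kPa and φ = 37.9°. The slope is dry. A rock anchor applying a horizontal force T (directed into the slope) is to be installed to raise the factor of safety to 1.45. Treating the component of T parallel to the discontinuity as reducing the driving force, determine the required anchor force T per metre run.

T = 23 kN/m

Resolving forces along and normal to the sliding plane, with the horizontal anchor force T adding T·sinα to the effective normal force and T·cosα acting up the plane against the driving force:
FS = [c_jL + (W cosα + T sinα) tanφ] / [W sinα − T cosα]
Without the anchor: N' = 482.0 kN/m, driving T_d = 285.1 kN/m, resisting R = 0·12.9 + 482.0·tan37.9° = 375.2 kN/m, FS = 1.32.
Setting FS = 1.45 and solving for T:
1.45·(285.1 − T cos30.6°) = 375.2 + T sin30.6°·tan37.9°
T·(sin30.6°·tan37.9° + 1.45·cos30.6°) = 1.45·285.1 − 375.2
T·(0.5090·0.7785 + 1.45·0.8607) = 413.3 − 375.2 = 38.1
T·1.6444 = 38.1
T = 23.2 kN/m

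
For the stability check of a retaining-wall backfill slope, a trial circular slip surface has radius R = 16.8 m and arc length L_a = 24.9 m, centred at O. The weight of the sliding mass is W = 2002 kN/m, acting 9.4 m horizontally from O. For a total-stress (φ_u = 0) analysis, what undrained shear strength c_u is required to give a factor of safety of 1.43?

c_u = 64.3 kPa

FS = c_u·L_a·R / (W·d), so c_u = FS·W·d / (L_a·R).
c_u = 1.43·2002·9.4 / (24.90·16.8) = 26910.9 / 418.32 = 64.33 kPa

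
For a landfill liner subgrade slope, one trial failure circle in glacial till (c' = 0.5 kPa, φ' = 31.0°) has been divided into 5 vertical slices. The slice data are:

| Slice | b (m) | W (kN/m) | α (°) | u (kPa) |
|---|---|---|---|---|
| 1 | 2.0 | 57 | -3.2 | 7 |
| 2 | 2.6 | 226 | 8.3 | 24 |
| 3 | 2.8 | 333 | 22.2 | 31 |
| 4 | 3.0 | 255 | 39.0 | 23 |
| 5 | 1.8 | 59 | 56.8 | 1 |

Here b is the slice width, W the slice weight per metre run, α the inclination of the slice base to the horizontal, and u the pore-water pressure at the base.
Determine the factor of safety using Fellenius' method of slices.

Ordinary method of slices: FS = Σ[c'·Δl_i + (W_i cosα_i − u_i·Δl_i)·tanφ'] / Σ W_i sinα_i, with Δl_i = b_i / cosα_i.
Slice 1: Δl = 2.0/cos(-3.2°) = 2.003 m; N'_1 = 57·cos(-3.2°) − 7·2.003 = 42.9; c'Δl = 1.00; W sinα = -3.2
Slice 2: Δl = 2.6/cos8.3° = 2.628 m; N'_2 = 226·cos8.3° − 24·2.628 = 160.6; c'Δl = 1.31; W sinα = 32.6
Slice 3: Δl = 2.8/cos22.2° = 3.024 m; N'_3 = 333·cos22.2° − 31·3.024 = 214.6; c'Δl = 1.51; W sinα = 125.8
Slice 4: Δl = 3.0/cos39.0° = 3.860 m; N'_4 = 255·cos39.0° − 23·3.860 = 109.4; c'Δl = 1.93; W sinα = 160.5
Slice 5: Δl = 1.8/cos56.8° = 3.287 m; N'_5 = 59·cos56.8° − 1·3.287 = 29.0; c'Δl = 1.64; W sinα = 49.4
Σc'Δl = 7.4 kN/m; ΣN' = 556.4 kN/m; ΣW sinα = 365.1 kN/m
Resisting = 7.4 + 556.4·tan31.0° = 7.4 + 334.3 = 341.7 kN/m
FS = 341.7 / 365.1 = 0.936

FS = 0.94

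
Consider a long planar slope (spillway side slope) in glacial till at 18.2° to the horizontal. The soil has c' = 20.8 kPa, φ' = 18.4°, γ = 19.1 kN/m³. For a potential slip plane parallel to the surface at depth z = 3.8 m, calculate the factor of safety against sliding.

For an infinite slope with a slip plane parallel to the surface (no pore pressure): FS = [c' + γz cos²β tanφ'] / [γz sinβ cosβ].
γz = 19.1·3.8 = 72.58 kN/m²
Numerator = 20.8 + 72.58·cos²18.2°·tan18.4° = 20.8 + 72.58·0.9024·0.3327 = 42.589 kPa
Denominator = 72.58·sin18.2°·cos18.2° = 72.58·0.3123·0.9500 = 21.535 kPa
FS = 42.589 / 21.535 = 1.978

FS = 1.98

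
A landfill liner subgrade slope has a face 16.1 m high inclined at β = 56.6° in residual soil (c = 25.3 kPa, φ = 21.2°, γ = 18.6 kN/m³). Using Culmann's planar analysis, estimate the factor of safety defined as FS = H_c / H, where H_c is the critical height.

FS = 1.42

H_c = (4c/γ) · sinβ cosφ / [1 − cos(β − φ)]
    = (4·25.3/18.6) · sin56.6°·cos21.2° / [1 − cos35.4°]
    = 5.441 · 0.7783 / 0.1849 = 22.91 m
FS = H_c / H = 22.91 / 16.1 = 1.423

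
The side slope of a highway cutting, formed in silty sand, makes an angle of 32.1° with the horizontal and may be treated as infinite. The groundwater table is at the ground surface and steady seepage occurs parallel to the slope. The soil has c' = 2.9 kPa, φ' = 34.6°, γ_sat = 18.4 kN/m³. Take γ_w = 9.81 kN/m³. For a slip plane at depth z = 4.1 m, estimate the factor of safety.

With seepage parallel to the slope and the water table at the surface, the effective normal stress on the slip plane uses the buoyant unit weight γ' = γ_sat − γ_w while the driving shear stress uses γ_sat:
FS = [c' + γ' z cos²β tanφ'] / [γ_sat z sinβ cosβ]
γ' = 18.4 − 9.81 = 8.59 kN/m³
Numerator = 2.9 + 8.59·4.1·cos²32.1°·tan34.6° = 2.9 + 8.59·4.1·0.7176·0.6899 = 20.335 kPa
Denominator = 18.4·4.1·sin32.1°·cos32.1° = 18.4·4.1·0.5314·0.8471 = 33.960 kPa
FS = 20.335 / 33.960 = 0.599

FS = 0.60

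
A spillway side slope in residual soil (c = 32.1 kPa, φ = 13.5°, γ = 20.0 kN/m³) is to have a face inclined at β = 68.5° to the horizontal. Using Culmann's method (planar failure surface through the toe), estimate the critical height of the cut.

H_c = 13.62 m

Culmann's analysis gives the critical failure plane at α_cr = (β + φ)/2 = (68.5 + 13.5)/2 = 41.0°, and the critical height
H_c = (4c/γ) · sinβ cosφ / [1 − cos(β − φ)]
    = (4·32.1/20.0) · sin68.5°·cos13.5° / [1 − cos(55.0°)]
    = 6.420 · 0.9304·0.9724 / [1 − 0.5736]
    = 6.420 · 0.9047 / 0.4264
    = 13.62 m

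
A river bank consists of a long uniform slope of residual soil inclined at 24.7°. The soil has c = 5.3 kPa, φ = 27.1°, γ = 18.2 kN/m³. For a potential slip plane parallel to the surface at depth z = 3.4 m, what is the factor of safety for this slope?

FS = 1.34

For an infinite slope with a slip plane parallel to the surface (no pore pressure): FS = [c + γz cos²β tanφ] / [γz sinβ cosβ].
γz = 18.2·3.4 = 61.88 kN/m²
Numerator = 5.3 + 61.88·cos²24.7°·tan27.1° = 5.3 + 61.88·0.8254·0.5117 = 31.436 kPa
Denominator = 61.88·sin24.7°·cos24.7° = 61.88·0.4179·0.9085 = 23.492 kPa
FS = 31.436 / 23.492 = 1.338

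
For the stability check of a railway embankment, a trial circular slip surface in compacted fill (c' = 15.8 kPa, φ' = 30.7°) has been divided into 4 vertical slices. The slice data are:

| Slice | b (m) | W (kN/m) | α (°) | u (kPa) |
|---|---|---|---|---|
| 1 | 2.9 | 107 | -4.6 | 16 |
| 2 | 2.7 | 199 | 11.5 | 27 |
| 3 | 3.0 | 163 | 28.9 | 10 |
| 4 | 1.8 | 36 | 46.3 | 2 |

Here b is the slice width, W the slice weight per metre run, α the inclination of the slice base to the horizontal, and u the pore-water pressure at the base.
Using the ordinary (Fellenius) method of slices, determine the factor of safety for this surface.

Ordinary method of slices: FS = Σ[c'·Δl_i + (W_i cosα_i − u_i·Δl_i)·tanφ'] / Σ W_i sinα_i, with Δl_i = b_i / cosα_i.
Slice 1: Δl = 2.9/cos(-4.6°) = 2.909 m; N'_1 = 107·cos(-4.6°) − 16·2.909 = 60.1; c'Δl = 45.97; W sinα = -8.6
Slice 2: Δl = 2.7/cos11.5° = 2.755 m; N'_2 = 199·cos11.5° − 27·2.755 = 120.6; c'Δl = 43.53; W sinα = 39.7
Slice 3: Δl = 3.0/cos28.9° = 3.427 m; N'_3 = 163·cos28.9° − 10·3.427 = 108.4; c'Δl = 54.14; W sinα = 78.8
Slice 4: Δl = 1.8/cos46.3° = 2.605 m; N'_4 = 36·cos46.3° − 2·2.605 = 19.7; c'Δl = 41.16; W sinα = 26.0
Σc'Δl = 184.8 kN/m; ΣN' = 308.8 kN/m; ΣW sinα = 135.9 kN/m
Resisting = 184.8 + 308.8·tan30.7° = 184.8 + 183.4 = 368.2 kN/m
FS = 368.2 / 135.9 = 2.709

FS = 2.71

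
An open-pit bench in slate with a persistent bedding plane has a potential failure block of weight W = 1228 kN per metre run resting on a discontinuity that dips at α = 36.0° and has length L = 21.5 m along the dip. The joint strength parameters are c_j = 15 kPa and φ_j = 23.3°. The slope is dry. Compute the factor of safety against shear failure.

FS = 1.04

Resolving the block weight along and normal to the plane and applying the Mohr–Coulomb strength on the joint:
N' = W cosα = 1228·cos36.0° = 993.5 kN/m
Driving force T = W sinα = 1228·sin36.0° = 721.8 kN/m
Resisting force R = c_j·L + N'·tanφ_j = 15·21.5 + 993.5·tan23.3° = 322.5 + 427.9 = 750.4 kN/m
FS = R / T = 750.4 / 721.8 = 1.040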